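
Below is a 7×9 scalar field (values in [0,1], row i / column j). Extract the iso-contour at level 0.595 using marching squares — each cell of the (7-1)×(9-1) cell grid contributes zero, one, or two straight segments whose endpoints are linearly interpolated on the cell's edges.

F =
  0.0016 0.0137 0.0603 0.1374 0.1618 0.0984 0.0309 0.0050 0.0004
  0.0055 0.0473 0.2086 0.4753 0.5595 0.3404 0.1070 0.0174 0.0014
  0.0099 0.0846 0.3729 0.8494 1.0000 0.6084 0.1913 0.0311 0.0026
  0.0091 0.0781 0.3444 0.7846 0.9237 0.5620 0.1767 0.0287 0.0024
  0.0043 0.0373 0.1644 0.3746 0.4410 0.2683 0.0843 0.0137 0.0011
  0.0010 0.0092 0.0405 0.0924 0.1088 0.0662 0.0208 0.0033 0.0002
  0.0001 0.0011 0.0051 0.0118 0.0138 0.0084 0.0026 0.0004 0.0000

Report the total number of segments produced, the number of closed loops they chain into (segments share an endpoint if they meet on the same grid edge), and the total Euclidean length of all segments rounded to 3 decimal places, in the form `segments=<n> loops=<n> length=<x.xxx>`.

cell (1,2): code 0100 → (1.320,3.000)–(2.000,2.466)
cell (1,3): code 1100 → (1.081,4.000)–(1.320,3.000)
cell (1,4): code 1100 → (1.950,5.000)–(1.081,4.000)
cell (1,5): code 1000 → (2.000,5.032)–(1.950,5.000)
cell (2,2): code 0110 → (2.000,2.466)–(3.000,2.569)
cell (2,4): code 1011 → (3.000,4.909)–(2.289,5.000)
cell (2,5): code 0001 → (2.289,5.000)–(2.000,5.032)
cell (3,2): code 0010 → (3.000,2.569)–(3.462,3.000)
cell (3,3): code 0011 → (3.462,3.000)–(3.681,4.000)
cell (3,4): code 0001 → (3.681,4.000)–(3.000,4.909)
total: 10 segments, chained into 1 closed loop(s), length Σ = 8.081406

segments=10 loops=1 length=8.081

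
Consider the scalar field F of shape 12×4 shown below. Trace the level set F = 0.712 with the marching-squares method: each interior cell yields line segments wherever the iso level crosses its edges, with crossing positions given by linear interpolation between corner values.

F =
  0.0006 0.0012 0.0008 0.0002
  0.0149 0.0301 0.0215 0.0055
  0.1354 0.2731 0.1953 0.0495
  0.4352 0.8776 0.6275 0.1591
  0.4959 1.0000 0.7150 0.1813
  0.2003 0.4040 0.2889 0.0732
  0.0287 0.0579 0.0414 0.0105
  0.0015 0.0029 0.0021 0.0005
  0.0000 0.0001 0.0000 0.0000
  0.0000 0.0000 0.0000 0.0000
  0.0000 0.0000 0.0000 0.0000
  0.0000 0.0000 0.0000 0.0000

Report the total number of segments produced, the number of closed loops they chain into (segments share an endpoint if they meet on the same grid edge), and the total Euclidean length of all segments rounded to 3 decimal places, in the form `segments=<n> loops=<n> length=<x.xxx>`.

segments=8 loops=1 length=5.122

cell (2,0): code 0100 → (2.726,1.000)–(3.000,0.626)
cell (2,1): code 1000 → (3.000,1.662)–(2.726,1.000)
cell (3,0): code 0110 → (3.000,0.626)–(4.000,0.429)
cell (3,1): code 1101 → (3.966,2.000)–(3.000,1.662)
cell (3,2): code 1000 → (4.000,2.006)–(3.966,2.000)
cell (4,0): code 0010 → (4.000,0.429)–(4.483,1.000)
cell (4,1): code 0011 → (4.483,1.000)–(4.007,2.000)
cell (4,2): code 0001 → (4.007,2.000)–(4.000,2.006)
total: 8 segments, chained into 1 closed loop(s), length Σ = 5.122361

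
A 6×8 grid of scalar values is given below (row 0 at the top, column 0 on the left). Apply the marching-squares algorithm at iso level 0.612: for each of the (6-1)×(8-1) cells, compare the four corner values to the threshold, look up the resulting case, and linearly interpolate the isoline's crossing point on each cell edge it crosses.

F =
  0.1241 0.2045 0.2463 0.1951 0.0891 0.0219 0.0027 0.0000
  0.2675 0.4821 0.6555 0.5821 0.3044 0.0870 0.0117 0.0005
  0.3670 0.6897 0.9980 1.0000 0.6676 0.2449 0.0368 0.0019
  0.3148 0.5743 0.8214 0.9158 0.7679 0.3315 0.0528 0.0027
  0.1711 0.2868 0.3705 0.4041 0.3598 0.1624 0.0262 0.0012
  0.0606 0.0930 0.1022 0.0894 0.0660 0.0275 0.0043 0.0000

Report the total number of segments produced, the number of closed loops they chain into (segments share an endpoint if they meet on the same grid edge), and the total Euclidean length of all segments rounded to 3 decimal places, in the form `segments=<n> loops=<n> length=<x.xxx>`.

cell (0,1): code 0100 → (0.894,2.000)–(1.000,1.749)
cell (0,2): code 1000 → (1.000,2.593)–(0.894,2.000)
cell (1,0): code 0100 → (1.626,1.000)–(2.000,0.759)
cell (1,1): code 1110 → (1.000,1.749)–(1.626,1.000)
cell (1,2): code 1101 → (1.072,3.000)–(1.000,2.593)
cell (1,3): code 1100 → (1.847,4.000)–(1.072,3.000)
cell (1,4): code 1000 → (2.000,4.132)–(1.847,4.000)
cell (2,0): code 0010 → (2.000,0.759)–(2.673,1.000)
cell (2,1): code 0111 → (2.673,1.000)–(3.000,1.153)
cell (2,4): code 1001 → (3.000,4.357)–(2.000,4.132)
cell (3,1): code 0010 → (3.000,1.153)–(3.464,2.000)
cell (3,2): code 0011 → (3.464,2.000)–(3.594,3.000)
cell (3,3): code 0011 → (3.594,3.000)–(3.382,4.000)
cell (3,4): code 0001 → (3.382,4.000)–(3.000,4.357)
total: 14 segments, chained into 1 closed loop(s), length Σ = 9.797121

segments=14 loops=1 length=9.797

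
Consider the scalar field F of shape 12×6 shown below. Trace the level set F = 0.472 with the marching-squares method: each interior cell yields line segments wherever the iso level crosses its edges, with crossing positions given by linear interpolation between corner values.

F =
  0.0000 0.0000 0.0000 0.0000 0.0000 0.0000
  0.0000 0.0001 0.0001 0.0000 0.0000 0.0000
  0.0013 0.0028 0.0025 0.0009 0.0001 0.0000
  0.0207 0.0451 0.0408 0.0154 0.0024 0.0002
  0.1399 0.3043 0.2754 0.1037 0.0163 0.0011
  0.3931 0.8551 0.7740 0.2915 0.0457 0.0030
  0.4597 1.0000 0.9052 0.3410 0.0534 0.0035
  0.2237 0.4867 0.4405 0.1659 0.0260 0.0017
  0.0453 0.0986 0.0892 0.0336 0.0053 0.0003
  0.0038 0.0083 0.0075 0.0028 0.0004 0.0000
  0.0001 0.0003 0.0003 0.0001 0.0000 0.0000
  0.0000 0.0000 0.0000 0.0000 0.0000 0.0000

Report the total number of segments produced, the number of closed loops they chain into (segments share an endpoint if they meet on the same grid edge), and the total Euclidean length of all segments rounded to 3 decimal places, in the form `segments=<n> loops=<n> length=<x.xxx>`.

segments=10 loops=1 length=8.619

cell (4,0): code 0100 → (4.304,1.000)–(5.000,0.171)
cell (4,1): code 1100 → (4.394,2.000)–(4.304,1.000)
cell (4,2): code 1000 → (5.000,2.626)–(4.394,2.000)
cell (5,0): code 0110 → (5.000,0.171)–(6.000,0.023)
cell (5,2): code 1001 → (6.000,2.768)–(5.000,2.626)
cell (6,0): code 0110 → (6.000,0.023)–(7.000,0.944)
cell (6,1): code 1011 → (7.000,1.318)–(6.932,2.000)
cell (6,2): code 0001 → (6.932,2.000)–(6.000,2.768)
cell (7,0): code 0010 → (7.000,0.944)–(7.038,1.000)
cell (7,1): code 0001 → (7.038,1.000)–(7.000,1.318)
total: 10 segments, chained into 1 closed loop(s), length Σ = 8.618799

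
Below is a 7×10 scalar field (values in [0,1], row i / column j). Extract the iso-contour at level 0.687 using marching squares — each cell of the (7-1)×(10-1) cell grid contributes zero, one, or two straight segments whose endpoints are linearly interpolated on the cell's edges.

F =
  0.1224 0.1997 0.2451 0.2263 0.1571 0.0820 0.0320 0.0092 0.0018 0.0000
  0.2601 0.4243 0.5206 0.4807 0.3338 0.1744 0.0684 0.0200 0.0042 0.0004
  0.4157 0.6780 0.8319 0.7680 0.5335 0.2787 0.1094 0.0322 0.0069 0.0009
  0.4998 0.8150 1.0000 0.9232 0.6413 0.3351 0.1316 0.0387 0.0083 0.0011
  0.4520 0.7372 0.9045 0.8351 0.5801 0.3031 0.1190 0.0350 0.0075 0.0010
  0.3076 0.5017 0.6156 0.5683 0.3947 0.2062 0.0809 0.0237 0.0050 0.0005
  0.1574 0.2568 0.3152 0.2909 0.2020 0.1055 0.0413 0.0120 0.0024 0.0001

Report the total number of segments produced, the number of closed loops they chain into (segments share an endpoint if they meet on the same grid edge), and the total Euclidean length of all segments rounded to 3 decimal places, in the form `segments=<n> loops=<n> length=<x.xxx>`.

cell (1,1): code 0100 → (1.535,2.000)–(2.000,1.058)
cell (1,2): code 1100 → (1.718,3.000)–(1.535,2.000)
cell (1,3): code 1000 → (2.000,3.345)–(1.718,3.000)
cell (2,0): code 0100 → (2.066,1.000)–(3.000,0.594)
cell (2,1): code 1110 → (2.000,1.058)–(2.066,1.000)
cell (2,3): code 1001 → (3.000,3.838)–(2.000,3.345)
cell (3,0): code 0110 → (3.000,0.594)–(4.000,0.824)
cell (3,3): code 1001 → (4.000,3.581)–(3.000,3.838)
cell (4,0): code 0010 → (4.000,0.824)–(4.213,1.000)
cell (4,1): code 0011 → (4.213,1.000)–(4.753,2.000)
cell (4,2): code 0011 → (4.753,2.000)–(4.555,3.000)
cell (4,3): code 0001 → (4.555,3.000)–(4.000,3.581)
total: 12 segments, chained into 1 closed loop(s), length Σ = 10.028441

segments=12 loops=1 length=10.028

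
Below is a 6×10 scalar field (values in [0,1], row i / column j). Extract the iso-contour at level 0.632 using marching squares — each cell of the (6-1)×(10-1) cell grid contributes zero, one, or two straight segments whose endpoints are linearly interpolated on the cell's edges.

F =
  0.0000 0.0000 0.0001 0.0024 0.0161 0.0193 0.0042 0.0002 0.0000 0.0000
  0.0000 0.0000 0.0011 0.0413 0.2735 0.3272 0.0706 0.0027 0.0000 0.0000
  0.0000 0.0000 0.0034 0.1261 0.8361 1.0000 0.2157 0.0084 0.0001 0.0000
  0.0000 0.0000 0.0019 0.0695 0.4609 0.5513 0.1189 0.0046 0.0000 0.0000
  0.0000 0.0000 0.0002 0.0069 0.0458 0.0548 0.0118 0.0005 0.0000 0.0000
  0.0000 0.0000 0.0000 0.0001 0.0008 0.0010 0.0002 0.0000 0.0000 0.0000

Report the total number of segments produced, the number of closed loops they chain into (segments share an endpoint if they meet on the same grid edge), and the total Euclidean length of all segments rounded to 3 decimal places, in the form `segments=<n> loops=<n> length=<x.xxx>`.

cell (1,3): code 0100 → (1.637,4.000)–(2.000,3.713)
cell (1,4): code 1100 → (1.453,5.000)–(1.637,4.000)
cell (1,5): code 1000 → (2.000,5.469)–(1.453,5.000)
cell (2,3): code 0010 → (2.000,3.713)–(2.544,4.000)
cell (2,4): code 0011 → (2.544,4.000)–(2.820,5.000)
cell (2,5): code 0001 → (2.820,5.000)–(2.000,5.469)
total: 6 segments, chained into 1 closed loop(s), length Σ = 4.797909

segments=6 loops=1 length=4.798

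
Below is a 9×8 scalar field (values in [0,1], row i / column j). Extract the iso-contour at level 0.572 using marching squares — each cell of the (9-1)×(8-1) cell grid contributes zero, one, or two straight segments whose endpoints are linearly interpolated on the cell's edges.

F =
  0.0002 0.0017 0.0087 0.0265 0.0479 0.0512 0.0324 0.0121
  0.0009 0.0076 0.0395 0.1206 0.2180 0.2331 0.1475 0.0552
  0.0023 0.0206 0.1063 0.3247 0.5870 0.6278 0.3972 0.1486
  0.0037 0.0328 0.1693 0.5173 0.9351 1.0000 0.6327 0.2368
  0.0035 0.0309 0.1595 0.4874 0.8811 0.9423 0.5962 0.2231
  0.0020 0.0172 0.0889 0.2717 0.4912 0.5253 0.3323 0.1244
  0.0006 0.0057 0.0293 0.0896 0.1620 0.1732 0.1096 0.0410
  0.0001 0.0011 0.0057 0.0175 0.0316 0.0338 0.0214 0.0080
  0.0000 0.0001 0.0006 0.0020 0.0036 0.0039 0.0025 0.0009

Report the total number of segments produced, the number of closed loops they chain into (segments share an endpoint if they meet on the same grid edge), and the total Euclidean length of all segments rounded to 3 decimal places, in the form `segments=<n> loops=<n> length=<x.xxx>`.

cell (1,3): code 0100 → (1.959,4.000)–(2.000,3.943)
cell (1,4): code 1100 → (1.859,5.000)–(1.959,4.000)
cell (1,5): code 1000 → (2.000,5.242)–(1.859,5.000)
cell (2,3): code 0110 → (2.000,3.943)–(3.000,3.131)
cell (2,5): code 1101 → (2.742,6.000)–(2.000,5.242)
cell (2,6): code 1000 → (3.000,6.153)–(2.742,6.000)
cell (3,3): code 0110 → (3.000,3.131)–(4.000,3.215)
cell (3,6): code 1001 → (4.000,6.065)–(3.000,6.153)
cell (4,3): code 0010 → (4.000,3.215)–(4.793,4.000)
cell (4,4): code 0011 → (4.793,4.000)–(4.888,5.000)
cell (4,5): code 0011 → (4.888,5.000)–(4.092,6.000)
cell (4,6): code 0001 → (4.092,6.000)–(4.000,6.065)
total: 12 segments, chained into 1 closed loop(s), length Σ = 9.522710

segments=12 loops=1 length=9.523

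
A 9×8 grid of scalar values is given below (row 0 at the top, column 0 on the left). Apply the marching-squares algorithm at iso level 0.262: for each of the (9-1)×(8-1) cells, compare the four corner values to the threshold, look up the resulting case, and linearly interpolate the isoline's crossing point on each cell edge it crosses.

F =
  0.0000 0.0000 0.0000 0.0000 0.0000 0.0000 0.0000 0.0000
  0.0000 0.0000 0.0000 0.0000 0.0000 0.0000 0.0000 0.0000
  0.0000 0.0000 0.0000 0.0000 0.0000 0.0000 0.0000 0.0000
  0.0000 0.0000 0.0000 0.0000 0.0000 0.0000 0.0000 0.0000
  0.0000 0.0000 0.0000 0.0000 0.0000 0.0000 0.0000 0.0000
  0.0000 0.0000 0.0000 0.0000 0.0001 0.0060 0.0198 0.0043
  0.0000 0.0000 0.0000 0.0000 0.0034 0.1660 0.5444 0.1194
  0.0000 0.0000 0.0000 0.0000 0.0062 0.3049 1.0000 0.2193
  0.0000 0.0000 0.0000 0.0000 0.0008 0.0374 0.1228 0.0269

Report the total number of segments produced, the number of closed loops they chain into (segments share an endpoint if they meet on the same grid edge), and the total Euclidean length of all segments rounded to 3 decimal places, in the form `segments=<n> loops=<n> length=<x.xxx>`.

segments=8 loops=1 length=6.581

cell (5,5): code 0100 → (5.462,6.000)–(6.000,5.254)
cell (5,6): code 1000 → (6.000,6.664)–(5.462,6.000)
cell (6,4): code 0100 → (6.691,5.000)–(7.000,4.856)
cell (6,5): code 1110 → (6.000,5.254)–(6.691,5.000)
cell (6,6): code 1001 → (7.000,6.945)–(6.000,6.664)
cell (7,4): code 0010 → (7.000,4.856)–(7.160,5.000)
cell (7,5): code 0011 → (7.160,5.000)–(7.841,6.000)
cell (7,6): code 0001 → (7.841,6.000)–(7.000,6.945)
total: 8 segments, chained into 1 closed loop(s), length Σ = 6.581468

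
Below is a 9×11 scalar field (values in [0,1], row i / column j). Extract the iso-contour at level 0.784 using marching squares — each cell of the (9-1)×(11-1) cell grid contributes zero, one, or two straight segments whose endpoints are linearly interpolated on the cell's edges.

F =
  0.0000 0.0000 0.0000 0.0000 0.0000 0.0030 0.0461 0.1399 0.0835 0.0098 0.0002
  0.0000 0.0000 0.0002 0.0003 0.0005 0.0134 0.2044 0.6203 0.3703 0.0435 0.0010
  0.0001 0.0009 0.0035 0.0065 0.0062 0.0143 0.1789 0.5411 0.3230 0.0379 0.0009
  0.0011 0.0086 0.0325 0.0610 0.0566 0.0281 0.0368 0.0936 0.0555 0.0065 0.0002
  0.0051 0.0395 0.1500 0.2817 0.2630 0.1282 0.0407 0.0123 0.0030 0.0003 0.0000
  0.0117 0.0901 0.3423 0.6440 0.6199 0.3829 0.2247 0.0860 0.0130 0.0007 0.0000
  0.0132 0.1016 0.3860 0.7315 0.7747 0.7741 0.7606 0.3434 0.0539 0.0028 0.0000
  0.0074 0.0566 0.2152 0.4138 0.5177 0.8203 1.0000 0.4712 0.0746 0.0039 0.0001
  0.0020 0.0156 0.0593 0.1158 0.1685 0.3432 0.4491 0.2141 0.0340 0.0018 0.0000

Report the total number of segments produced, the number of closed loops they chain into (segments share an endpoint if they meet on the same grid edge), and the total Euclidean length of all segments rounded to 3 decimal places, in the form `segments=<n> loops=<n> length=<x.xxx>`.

cell (6,4): code 0100 → (6.214,5.000)–(7.000,4.880)
cell (6,5): code 1100 → (6.098,6.000)–(6.214,5.000)
cell (6,6): code 1000 → (7.000,6.408)–(6.098,6.000)
cell (7,4): code 0010 → (7.000,4.880)–(7.076,5.000)
cell (7,5): code 0011 → (7.076,5.000)–(7.392,6.000)
cell (7,6): code 0001 → (7.392,6.000)–(7.000,6.408)
total: 6 segments, chained into 1 closed loop(s), length Σ = 4.548991

segments=6 loops=1 length=4.549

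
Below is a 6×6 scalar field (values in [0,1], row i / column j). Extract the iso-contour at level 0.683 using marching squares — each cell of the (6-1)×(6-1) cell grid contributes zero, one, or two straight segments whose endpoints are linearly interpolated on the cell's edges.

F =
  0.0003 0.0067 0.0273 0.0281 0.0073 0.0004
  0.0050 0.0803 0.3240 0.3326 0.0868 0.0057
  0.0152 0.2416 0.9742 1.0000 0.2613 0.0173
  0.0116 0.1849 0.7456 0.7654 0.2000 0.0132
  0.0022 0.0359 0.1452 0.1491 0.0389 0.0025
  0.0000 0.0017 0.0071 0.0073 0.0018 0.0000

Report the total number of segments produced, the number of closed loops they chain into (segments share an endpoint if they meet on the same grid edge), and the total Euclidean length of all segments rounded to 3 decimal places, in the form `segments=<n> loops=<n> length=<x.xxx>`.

segments=8 loops=1 length=5.670

cell (1,1): code 0100 → (1.552,2.000)–(2.000,1.603)
cell (1,2): code 1100 → (1.525,3.000)–(1.552,2.000)
cell (1,3): code 1000 → (2.000,3.429)–(1.525,3.000)
cell (2,1): code 0110 → (2.000,1.603)–(3.000,1.888)
cell (2,3): code 1001 → (3.000,3.146)–(2.000,3.429)
cell (3,1): code 0010 → (3.000,1.888)–(3.104,2.000)
cell (3,2): code 0011 → (3.104,2.000)–(3.134,3.000)
cell (3,3): code 0001 → (3.134,3.000)–(3.000,3.146)
total: 8 segments, chained into 1 closed loop(s), length Σ = 5.669706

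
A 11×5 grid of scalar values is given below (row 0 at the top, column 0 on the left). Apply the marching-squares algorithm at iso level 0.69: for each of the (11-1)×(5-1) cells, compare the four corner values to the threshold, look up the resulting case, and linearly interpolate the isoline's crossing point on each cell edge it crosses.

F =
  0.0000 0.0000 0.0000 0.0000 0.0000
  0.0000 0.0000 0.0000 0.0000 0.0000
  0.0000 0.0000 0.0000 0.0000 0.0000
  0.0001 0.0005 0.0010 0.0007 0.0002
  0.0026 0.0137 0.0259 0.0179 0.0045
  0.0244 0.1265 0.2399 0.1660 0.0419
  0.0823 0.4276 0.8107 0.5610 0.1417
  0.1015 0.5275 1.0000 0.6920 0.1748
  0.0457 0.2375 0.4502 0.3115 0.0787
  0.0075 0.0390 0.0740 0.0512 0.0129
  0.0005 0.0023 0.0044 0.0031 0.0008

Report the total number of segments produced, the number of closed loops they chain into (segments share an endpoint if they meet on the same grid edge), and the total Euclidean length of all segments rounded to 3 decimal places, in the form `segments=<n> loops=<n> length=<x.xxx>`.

cell (5,1): code 0100 → (5.789,2.000)–(6.000,1.685)
cell (5,2): code 1000 → (6.000,2.483)–(5.789,2.000)
cell (6,1): code 0110 → (6.000,1.685)–(7.000,1.344)
cell (6,2): code 1101 → (6.985,3.000)–(6.000,2.483)
cell (6,3): code 1000 → (7.000,3.004)–(6.985,3.000)
cell (7,1): code 0010 → (7.000,1.344)–(7.564,2.000)
cell (7,2): code 0011 → (7.564,2.000)–(7.005,3.000)
cell (7,3): code 0001 → (7.005,3.000)–(7.000,3.004)
total: 8 segments, chained into 1 closed loop(s), length Σ = 5.108414

segments=8 loops=1 length=5.108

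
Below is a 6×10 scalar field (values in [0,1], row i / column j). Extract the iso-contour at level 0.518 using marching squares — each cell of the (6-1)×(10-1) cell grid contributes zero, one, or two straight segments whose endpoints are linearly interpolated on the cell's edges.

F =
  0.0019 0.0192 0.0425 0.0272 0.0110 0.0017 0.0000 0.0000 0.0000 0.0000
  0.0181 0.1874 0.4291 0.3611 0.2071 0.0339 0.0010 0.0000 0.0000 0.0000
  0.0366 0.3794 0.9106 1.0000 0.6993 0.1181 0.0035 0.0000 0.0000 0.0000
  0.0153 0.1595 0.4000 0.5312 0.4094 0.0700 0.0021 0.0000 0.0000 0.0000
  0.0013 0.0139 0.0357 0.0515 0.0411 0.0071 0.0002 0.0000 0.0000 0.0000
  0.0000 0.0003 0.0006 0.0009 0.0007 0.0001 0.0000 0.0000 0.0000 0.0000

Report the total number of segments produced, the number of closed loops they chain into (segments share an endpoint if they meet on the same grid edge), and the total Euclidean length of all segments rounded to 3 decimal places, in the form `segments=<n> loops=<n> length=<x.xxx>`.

cell (1,1): code 0100 → (1.185,2.000)–(2.000,1.261)
cell (1,2): code 1100 → (1.246,3.000)–(1.185,2.000)
cell (1,3): code 1100 → (1.632,4.000)–(1.246,3.000)
cell (1,4): code 1000 → (2.000,4.312)–(1.632,4.000)
cell (2,1): code 0010 → (2.000,1.261)–(2.769,2.000)
cell (2,2): code 0111 → (2.769,2.000)–(3.000,2.899)
cell (2,3): code 1011 → (3.000,3.108)–(2.625,4.000)
cell (2,4): code 0001 → (2.625,4.000)–(2.000,4.312)
cell (3,2): code 0010 → (3.000,2.899)–(3.028,3.000)
cell (3,3): code 0001 → (3.028,3.000)–(3.000,3.108)
total: 10 segments, chained into 1 closed loop(s), length Σ = 7.534196

segments=10 loops=1 length=7.534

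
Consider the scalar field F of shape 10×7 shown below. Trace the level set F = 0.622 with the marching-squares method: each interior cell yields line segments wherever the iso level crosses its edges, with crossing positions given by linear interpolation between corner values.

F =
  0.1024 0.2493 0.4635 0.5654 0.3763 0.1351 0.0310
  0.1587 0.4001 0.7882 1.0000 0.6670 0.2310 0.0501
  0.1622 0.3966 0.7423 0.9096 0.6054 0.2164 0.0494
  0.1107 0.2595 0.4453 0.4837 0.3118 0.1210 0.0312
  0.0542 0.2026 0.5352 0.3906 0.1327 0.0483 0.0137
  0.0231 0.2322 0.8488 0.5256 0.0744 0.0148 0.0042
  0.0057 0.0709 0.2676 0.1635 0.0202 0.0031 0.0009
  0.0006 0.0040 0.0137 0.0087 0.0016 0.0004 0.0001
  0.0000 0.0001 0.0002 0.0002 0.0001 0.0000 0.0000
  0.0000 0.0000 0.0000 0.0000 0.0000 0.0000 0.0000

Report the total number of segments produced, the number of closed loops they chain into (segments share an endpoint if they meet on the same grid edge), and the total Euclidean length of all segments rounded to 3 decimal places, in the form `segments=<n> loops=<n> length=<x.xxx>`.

cell (0,1): code 0100 → (0.488,2.000)–(1.000,1.572)
cell (0,2): code 1100 → (0.130,3.000)–(0.488,2.000)
cell (0,3): code 1100 → (0.845,4.000)–(0.130,3.000)
cell (0,4): code 1000 → (1.000,4.103)–(0.845,4.000)
cell (1,1): code 0110 → (1.000,1.572)–(2.000,1.652)
cell (1,3): code 1011 → (2.000,3.945)–(1.731,4.000)
cell (1,4): code 0001 → (1.731,4.000)–(1.000,4.103)
cell (2,1): code 0010 → (2.000,1.652)–(2.405,2.000)
cell (2,2): code 0011 → (2.405,2.000)–(2.675,3.000)
cell (2,3): code 0001 → (2.675,3.000)–(2.000,3.945)
cell (4,1): code 0100 → (4.277,2.000)–(5.000,1.632)
cell (4,2): code 1000 → (5.000,2.702)–(4.277,2.000)
cell (5,1): code 0010 → (5.000,1.632)–(5.390,2.000)
cell (5,2): code 0001 → (5.390,2.000)–(5.000,2.702)
total: 14 segments, chained into 2 closed loop(s), length Σ = 11.050756

segments=14 loops=2 length=11.051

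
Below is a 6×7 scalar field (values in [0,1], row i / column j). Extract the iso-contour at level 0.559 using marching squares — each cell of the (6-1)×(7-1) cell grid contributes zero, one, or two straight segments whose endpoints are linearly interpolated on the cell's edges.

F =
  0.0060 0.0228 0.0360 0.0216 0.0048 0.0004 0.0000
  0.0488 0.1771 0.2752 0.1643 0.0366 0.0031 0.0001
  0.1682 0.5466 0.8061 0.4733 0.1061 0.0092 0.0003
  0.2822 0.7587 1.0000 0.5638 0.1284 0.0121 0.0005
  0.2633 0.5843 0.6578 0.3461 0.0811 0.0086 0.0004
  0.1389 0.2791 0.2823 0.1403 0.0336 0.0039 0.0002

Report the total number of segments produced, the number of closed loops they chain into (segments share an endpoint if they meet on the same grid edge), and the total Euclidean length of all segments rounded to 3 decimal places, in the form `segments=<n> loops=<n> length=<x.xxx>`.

cell (1,1): code 0100 → (1.535,2.000)–(2.000,1.048)
cell (1,2): code 1000 → (2.000,2.742)–(1.535,2.000)
cell (2,0): code 0100 → (2.058,1.000)–(3.000,0.581)
cell (2,1): code 1110 → (2.000,1.048)–(2.058,1.000)
cell (2,2): code 1101 → (2.947,3.000)–(2.000,2.742)
cell (2,3): code 1000 → (3.000,3.011)–(2.947,3.000)
cell (3,0): code 0110 → (3.000,0.581)–(4.000,0.921)
cell (3,2): code 1011 → (4.000,2.317)–(3.022,3.000)
cell (3,3): code 0001 → (3.022,3.000)–(3.000,3.011)
cell (4,0): code 0010 → (4.000,0.921)–(4.083,1.000)
cell (4,1): code 0011 → (4.083,1.000)–(4.263,2.000)
cell (4,2): code 0001 → (4.263,2.000)–(4.000,2.317)
total: 12 segments, chained into 1 closed loop(s), length Σ = 7.894082

segments=12 loops=1 length=7.894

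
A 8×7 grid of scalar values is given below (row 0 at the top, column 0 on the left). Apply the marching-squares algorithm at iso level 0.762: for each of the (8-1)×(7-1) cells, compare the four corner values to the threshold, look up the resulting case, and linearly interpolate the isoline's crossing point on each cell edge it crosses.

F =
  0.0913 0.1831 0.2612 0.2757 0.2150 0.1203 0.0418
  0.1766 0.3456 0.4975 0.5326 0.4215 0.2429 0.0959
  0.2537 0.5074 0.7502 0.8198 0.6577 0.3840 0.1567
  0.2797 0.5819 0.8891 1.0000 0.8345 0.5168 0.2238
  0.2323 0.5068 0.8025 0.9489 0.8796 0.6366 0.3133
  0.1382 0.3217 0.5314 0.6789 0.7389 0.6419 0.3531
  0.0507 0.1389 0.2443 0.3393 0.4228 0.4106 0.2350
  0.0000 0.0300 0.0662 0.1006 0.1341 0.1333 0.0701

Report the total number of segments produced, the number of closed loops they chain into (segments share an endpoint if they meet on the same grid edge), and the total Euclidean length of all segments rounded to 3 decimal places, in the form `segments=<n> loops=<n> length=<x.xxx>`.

cell (1,2): code 0100 → (1.799,3.000)–(2.000,2.170)
cell (1,3): code 1000 → (2.000,3.357)–(1.799,3.000)
cell (2,1): code 0100 → (2.085,2.000)–(3.000,1.586)
cell (2,2): code 1110 → (2.000,2.170)–(2.085,2.000)
cell (2,3): code 1101 → (2.590,4.000)–(2.000,3.357)
cell (2,4): code 1000 → (3.000,4.228)–(2.590,4.000)
cell (3,1): code 0110 → (3.000,1.586)–(4.000,1.863)
cell (3,4): code 1001 → (4.000,4.484)–(3.000,4.228)
cell (4,1): code 0010 → (4.000,1.863)–(4.149,2.000)
cell (4,2): code 0011 → (4.149,2.000)–(4.692,3.000)
cell (4,3): code 0011 → (4.692,3.000)–(4.836,4.000)
cell (4,4): code 0001 → (4.836,4.000)–(4.000,4.484)
total: 12 segments, chained into 1 closed loop(s), length Σ = 9.186404

segments=12 loops=1 length=9.186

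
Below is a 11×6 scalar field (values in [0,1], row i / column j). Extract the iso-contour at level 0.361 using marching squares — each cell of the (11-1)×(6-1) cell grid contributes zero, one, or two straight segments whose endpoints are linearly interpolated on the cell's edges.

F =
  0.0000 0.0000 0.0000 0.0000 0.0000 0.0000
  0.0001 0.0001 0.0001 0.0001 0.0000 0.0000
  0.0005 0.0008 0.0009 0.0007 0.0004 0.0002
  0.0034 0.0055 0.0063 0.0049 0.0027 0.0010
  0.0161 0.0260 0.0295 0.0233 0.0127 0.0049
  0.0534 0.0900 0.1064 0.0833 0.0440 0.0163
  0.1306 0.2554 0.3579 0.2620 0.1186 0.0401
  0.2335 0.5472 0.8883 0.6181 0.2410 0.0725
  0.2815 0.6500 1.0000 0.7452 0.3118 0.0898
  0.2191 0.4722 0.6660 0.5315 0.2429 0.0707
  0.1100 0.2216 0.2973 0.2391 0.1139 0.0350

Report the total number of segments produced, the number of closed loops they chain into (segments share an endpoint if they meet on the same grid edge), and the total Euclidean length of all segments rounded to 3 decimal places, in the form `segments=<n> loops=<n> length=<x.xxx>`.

segments=12 loops=1 length=11.657

cell (6,0): code 0100 → (6.362,1.000)–(7.000,0.406)
cell (6,1): code 1100 → (6.006,2.000)–(6.362,1.000)
cell (6,2): code 1100 → (6.278,3.000)–(6.006,2.000)
cell (6,3): code 1000 → (7.000,3.682)–(6.278,3.000)
cell (7,0): code 0110 → (7.000,0.406)–(8.000,0.216)
cell (7,3): code 1001 → (8.000,3.886)–(7.000,3.682)
cell (8,0): code 0110 → (8.000,0.216)–(9.000,0.561)
cell (8,3): code 1001 → (9.000,3.591)–(8.000,3.886)
cell (9,0): code 0010 → (9.000,0.561)–(9.444,1.000)
cell (9,1): code 0011 → (9.444,1.000)–(9.827,2.000)
cell (9,2): code 0011 → (9.827,2.000)–(9.583,3.000)
cell (9,3): code 0001 → (9.583,3.000)–(9.000,3.591)
total: 12 segments, chained into 1 closed loop(s), length Σ = 11.656659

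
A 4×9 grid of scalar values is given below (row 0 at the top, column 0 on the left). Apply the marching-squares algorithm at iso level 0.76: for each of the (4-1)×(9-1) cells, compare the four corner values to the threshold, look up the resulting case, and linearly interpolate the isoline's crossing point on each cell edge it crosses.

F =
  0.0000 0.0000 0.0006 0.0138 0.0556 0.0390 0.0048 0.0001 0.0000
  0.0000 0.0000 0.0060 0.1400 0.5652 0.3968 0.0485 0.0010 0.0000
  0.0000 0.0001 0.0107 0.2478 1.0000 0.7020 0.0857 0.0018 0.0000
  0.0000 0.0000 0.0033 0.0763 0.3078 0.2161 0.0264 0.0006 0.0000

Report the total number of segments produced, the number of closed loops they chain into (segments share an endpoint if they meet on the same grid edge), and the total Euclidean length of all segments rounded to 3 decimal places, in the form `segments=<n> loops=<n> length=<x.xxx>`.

cell (1,3): code 0100 → (1.448,4.000)–(2.000,3.681)
cell (1,4): code 1000 → (2.000,4.805)–(1.448,4.000)
cell (2,3): code 0010 → (2.000,3.681)–(2.347,4.000)
cell (2,4): code 0001 → (2.347,4.000)–(2.000,4.805)
total: 4 segments, chained into 1 closed loop(s), length Σ = 2.961948

segments=4 loops=1 length=2.962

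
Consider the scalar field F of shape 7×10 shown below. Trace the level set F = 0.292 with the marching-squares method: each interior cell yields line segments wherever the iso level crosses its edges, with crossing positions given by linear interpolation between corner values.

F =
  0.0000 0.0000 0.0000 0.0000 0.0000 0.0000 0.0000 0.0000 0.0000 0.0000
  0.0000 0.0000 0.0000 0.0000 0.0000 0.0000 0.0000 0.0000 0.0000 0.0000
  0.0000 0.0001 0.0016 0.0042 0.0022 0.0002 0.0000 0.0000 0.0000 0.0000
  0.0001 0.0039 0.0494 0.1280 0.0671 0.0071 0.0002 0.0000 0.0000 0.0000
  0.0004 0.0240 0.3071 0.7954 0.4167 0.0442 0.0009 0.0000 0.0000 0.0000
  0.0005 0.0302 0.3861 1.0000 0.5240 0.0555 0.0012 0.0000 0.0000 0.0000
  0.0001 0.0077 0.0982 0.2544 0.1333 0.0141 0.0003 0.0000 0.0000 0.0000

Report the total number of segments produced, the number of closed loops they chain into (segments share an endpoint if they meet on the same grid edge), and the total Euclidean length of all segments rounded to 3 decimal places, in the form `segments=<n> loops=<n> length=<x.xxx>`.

cell (3,1): code 0100 → (3.941,2.000)–(4.000,1.947)
cell (3,2): code 1100 → (3.246,3.000)–(3.941,2.000)
cell (3,3): code 1100 → (3.643,4.000)–(3.246,3.000)
cell (3,4): code 1000 → (4.000,4.335)–(3.643,4.000)
cell (4,1): code 0110 → (4.000,1.947)–(5.000,1.736)
cell (4,4): code 1001 → (5.000,4.495)–(4.000,4.335)
cell (5,1): code 0010 → (5.000,1.736)–(5.327,2.000)
cell (5,2): code 0011 → (5.327,2.000)–(5.950,3.000)
cell (5,3): code 0011 → (5.950,3.000)–(5.594,4.000)
cell (5,4): code 0001 → (5.594,4.000)–(5.000,4.495)
total: 10 segments, chained into 1 closed loop(s), length Σ = 8.330586

segments=10 loops=1 length=8.331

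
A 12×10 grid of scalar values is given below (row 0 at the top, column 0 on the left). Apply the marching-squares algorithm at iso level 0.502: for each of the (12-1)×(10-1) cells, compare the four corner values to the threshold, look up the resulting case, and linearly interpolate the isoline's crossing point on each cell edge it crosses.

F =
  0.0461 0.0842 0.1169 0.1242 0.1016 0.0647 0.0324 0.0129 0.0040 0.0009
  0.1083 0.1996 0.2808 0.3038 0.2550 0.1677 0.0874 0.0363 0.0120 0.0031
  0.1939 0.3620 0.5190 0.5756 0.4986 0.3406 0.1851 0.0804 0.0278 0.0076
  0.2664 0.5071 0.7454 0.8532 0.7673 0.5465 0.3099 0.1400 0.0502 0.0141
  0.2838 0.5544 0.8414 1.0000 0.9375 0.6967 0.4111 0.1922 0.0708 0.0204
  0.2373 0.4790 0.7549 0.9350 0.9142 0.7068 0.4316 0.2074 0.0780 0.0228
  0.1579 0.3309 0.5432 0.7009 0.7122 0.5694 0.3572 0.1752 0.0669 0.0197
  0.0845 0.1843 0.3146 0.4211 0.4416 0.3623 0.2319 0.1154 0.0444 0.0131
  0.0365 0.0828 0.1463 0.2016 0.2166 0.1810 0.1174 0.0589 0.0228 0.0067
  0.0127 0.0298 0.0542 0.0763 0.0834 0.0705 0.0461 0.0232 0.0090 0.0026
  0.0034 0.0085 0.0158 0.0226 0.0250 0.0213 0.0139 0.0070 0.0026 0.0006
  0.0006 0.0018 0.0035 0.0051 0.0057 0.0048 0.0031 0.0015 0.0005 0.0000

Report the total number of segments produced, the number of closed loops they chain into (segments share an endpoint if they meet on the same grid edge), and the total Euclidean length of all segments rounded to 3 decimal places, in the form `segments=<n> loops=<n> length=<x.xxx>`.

cell (1,1): code 0100 → (1.929,2.000)–(2.000,1.892)
cell (1,2): code 1100 → (1.729,3.000)–(1.929,2.000)
cell (1,3): code 1000 → (2.000,3.956)–(1.729,3.000)
cell (2,0): code 0100 → (2.965,1.000)–(3.000,0.979)
cell (2,1): code 1110 → (2.000,1.892)–(2.965,1.000)
cell (2,3): code 1101 → (2.013,4.000)–(2.000,3.956)
cell (2,4): code 1100 → (2.784,5.000)–(2.013,4.000)
cell (2,5): code 1000 → (3.000,5.188)–(2.784,5.000)
cell (3,0): code 0110 → (3.000,0.979)–(4.000,0.806)
cell (3,5): code 1001 → (4.000,5.682)–(3.000,5.188)
cell (4,0): code 0010 → (4.000,0.806)–(4.695,1.000)
cell (4,1): code 0111 → (4.695,1.000)–(5.000,1.083)
cell (4,5): code 1001 → (5.000,5.744)–(4.000,5.682)
cell (5,1): code 0110 → (5.000,1.083)–(6.000,1.806)
cell (5,5): code 1001 → (6.000,5.318)–(5.000,5.744)
cell (6,1): code 0010 → (6.000,1.806)–(6.180,2.000)
cell (6,2): code 0011 → (6.180,2.000)–(6.711,3.000)
cell (6,3): code 0011 → (6.711,3.000)–(6.777,4.000)
cell (6,4): code 0011 → (6.777,4.000)–(6.325,5.000)
cell (6,5): code 0001 → (6.325,5.000)–(6.000,5.318)
total: 20 segments, chained into 1 closed loop(s), length Σ = 15.534439

segments=20 loops=1 length=15.534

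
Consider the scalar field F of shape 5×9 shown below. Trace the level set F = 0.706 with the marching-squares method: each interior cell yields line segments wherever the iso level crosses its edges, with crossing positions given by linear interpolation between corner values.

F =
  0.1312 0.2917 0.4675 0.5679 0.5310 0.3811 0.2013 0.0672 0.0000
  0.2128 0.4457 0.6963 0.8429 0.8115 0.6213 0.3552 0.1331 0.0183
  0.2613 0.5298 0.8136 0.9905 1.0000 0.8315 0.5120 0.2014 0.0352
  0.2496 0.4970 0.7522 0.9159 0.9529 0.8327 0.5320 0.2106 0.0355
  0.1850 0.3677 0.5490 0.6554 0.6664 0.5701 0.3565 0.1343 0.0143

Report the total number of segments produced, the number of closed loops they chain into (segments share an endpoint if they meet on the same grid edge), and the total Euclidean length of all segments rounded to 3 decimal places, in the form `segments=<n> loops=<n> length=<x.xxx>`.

cell (0,2): code 0100 → (0.502,3.000)–(1.000,2.066)
cell (0,3): code 1100 → (0.624,4.000)–(0.502,3.000)
cell (0,4): code 1000 → (1.000,4.555)–(0.624,4.000)
cell (1,1): code 0100 → (1.083,2.000)–(2.000,1.621)
cell (1,2): code 1110 → (1.000,2.066)–(1.083,2.000)
cell (1,4): code 1101 → (1.403,5.000)–(1.000,4.555)
cell (1,5): code 1000 → (2.000,5.393)–(1.403,5.000)
cell (2,1): code 0110 → (2.000,1.621)–(3.000,1.819)
cell (2,5): code 1001 → (3.000,5.421)–(2.000,5.393)
cell (3,1): code 0010 → (3.000,1.819)–(3.227,2.000)
cell (3,2): code 0011 → (3.227,2.000)–(3.806,3.000)
cell (3,3): code 0011 → (3.806,3.000)–(3.862,4.000)
cell (3,4): code 0011 → (3.862,4.000)–(3.482,5.000)
cell (3,5): code 0001 → (3.482,5.000)–(3.000,5.421)
total: 14 segments, chained into 1 closed loop(s), length Σ = 11.326858

segments=14 loops=1 length=11.327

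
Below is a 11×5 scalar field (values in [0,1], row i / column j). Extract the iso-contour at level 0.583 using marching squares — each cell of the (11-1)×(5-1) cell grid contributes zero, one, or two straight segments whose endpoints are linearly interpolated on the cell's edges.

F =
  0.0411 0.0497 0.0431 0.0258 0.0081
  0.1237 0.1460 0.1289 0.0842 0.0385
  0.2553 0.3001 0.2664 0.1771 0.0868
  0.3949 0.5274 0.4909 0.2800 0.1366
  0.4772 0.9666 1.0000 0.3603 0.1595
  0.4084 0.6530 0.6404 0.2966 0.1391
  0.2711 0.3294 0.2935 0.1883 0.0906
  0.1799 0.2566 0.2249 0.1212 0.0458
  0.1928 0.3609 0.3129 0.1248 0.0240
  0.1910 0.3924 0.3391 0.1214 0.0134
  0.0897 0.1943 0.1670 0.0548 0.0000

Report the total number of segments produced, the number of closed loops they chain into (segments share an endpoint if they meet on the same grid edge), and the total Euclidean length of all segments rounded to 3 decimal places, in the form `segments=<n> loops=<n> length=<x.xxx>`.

segments=8 loops=1 length=7.045

cell (3,0): code 0100 → (3.127,1.000)–(4.000,0.216)
cell (3,1): code 1100 → (3.181,2.000)–(3.127,1.000)
cell (3,2): code 1000 → (4.000,2.652)–(3.181,2.000)
cell (4,0): code 0110 → (4.000,0.216)–(5.000,0.714)
cell (4,2): code 1001 → (5.000,2.167)–(4.000,2.652)
cell (5,0): code 0010 → (5.000,0.714)–(5.216,1.000)
cell (5,1): code 0011 → (5.216,1.000)–(5.165,2.000)
cell (5,2): code 0001 → (5.165,2.000)–(5.000,2.167)
total: 8 segments, chained into 1 closed loop(s), length Σ = 7.045281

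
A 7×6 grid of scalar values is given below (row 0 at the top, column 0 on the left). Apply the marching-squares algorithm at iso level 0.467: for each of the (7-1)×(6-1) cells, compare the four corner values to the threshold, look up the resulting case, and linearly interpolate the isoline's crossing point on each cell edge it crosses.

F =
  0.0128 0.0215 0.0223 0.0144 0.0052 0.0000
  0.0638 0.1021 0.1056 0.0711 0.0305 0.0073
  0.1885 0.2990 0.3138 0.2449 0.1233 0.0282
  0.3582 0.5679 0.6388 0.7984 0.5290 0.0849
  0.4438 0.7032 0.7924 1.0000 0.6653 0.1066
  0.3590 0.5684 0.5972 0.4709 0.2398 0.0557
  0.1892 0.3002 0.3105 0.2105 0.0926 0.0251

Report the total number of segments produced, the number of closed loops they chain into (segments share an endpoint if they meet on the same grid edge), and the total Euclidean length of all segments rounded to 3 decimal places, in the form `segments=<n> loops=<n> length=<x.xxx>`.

segments=14 loops=1 length=11.561

cell (2,0): code 0100 → (2.625,1.000)–(3.000,0.519)
cell (2,1): code 1100 → (2.471,2.000)–(2.625,1.000)
cell (2,2): code 1100 → (2.401,3.000)–(2.471,2.000)
cell (2,3): code 1100 → (2.847,4.000)–(2.401,3.000)
cell (2,4): code 1000 → (3.000,4.140)–(2.847,4.000)
cell (3,0): code 0110 → (3.000,0.519)–(4.000,0.089)
cell (3,4): code 1001 → (4.000,4.355)–(3.000,4.140)
cell (4,0): code 0110 → (4.000,0.089)–(5.000,0.516)
cell (4,3): code 1011 → (5.000,3.017)–(4.466,4.000)
cell (4,4): code 0001 → (4.466,4.000)–(4.000,4.355)
cell (5,0): code 0010 → (5.000,0.516)–(5.378,1.000)
cell (5,1): code 0011 → (5.378,1.000)–(5.454,2.000)
cell (5,2): code 0011 → (5.454,2.000)–(5.015,3.000)
cell (5,3): code 0001 → (5.015,3.000)–(5.000,3.017)
total: 14 segments, chained into 1 closed loop(s), length Σ = 11.561093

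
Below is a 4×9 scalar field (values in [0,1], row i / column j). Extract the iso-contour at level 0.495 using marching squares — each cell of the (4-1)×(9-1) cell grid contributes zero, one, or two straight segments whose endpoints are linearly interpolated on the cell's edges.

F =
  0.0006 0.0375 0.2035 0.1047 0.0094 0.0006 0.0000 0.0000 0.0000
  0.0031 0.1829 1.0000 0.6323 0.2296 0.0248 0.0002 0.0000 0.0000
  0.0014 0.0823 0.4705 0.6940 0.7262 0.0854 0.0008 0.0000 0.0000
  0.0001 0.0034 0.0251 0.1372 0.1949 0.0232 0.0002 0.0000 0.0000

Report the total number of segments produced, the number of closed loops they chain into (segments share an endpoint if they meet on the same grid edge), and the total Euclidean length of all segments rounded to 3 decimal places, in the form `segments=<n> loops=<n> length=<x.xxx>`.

cell (0,1): code 0100 → (0.366,2.000)–(1.000,1.382)
cell (0,2): code 1100 → (0.740,3.000)–(0.366,2.000)
cell (0,3): code 1000 → (1.000,3.341)–(0.740,3.000)
cell (1,1): code 0010 → (1.000,1.382)–(1.954,2.000)
cell (1,2): code 0111 → (1.954,2.000)–(2.000,2.110)
cell (1,3): code 1101 → (1.534,4.000)–(1.000,3.341)
cell (1,4): code 1000 → (2.000,4.361)–(1.534,4.000)
cell (2,2): code 0010 → (2.000,2.110)–(2.357,3.000)
cell (2,3): code 0011 → (2.357,3.000)–(2.435,4.000)
cell (2,4): code 0001 → (2.435,4.000)–(2.000,4.361)
total: 10 segments, chained into 1 closed loop(s), length Σ = 7.602609

segments=10 loops=1 length=7.603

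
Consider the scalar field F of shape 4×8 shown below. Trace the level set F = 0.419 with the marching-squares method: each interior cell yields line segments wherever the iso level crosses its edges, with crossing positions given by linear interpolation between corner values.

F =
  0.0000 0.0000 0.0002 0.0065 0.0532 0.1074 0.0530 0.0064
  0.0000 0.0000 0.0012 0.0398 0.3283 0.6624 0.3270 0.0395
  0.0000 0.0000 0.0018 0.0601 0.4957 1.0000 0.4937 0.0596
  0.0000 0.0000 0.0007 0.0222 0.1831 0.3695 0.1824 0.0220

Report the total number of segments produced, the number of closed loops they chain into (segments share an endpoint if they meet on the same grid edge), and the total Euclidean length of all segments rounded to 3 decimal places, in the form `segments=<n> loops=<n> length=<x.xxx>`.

cell (0,4): code 0100 → (0.561,5.000)–(1.000,4.271)
cell (0,5): code 1000 → (1.000,5.726)–(0.561,5.000)
cell (1,3): code 0100 → (1.542,4.000)–(2.000,3.824)
cell (1,4): code 1110 → (1.000,4.271)–(1.542,4.000)
cell (1,5): code 1101 → (1.552,6.000)–(1.000,5.726)
cell (1,6): code 1000 → (2.000,6.172)–(1.552,6.000)
cell (2,3): code 0010 → (2.000,3.824)–(2.245,4.000)
cell (2,4): code 0011 → (2.245,4.000)–(2.921,5.000)
cell (2,5): code 0011 → (2.921,5.000)–(2.240,6.000)
cell (2,6): code 0001 → (2.240,6.000)–(2.000,6.172)
total: 10 segments, chained into 1 closed loop(s), length Σ = 6.906025

segments=10 loops=1 length=6.906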